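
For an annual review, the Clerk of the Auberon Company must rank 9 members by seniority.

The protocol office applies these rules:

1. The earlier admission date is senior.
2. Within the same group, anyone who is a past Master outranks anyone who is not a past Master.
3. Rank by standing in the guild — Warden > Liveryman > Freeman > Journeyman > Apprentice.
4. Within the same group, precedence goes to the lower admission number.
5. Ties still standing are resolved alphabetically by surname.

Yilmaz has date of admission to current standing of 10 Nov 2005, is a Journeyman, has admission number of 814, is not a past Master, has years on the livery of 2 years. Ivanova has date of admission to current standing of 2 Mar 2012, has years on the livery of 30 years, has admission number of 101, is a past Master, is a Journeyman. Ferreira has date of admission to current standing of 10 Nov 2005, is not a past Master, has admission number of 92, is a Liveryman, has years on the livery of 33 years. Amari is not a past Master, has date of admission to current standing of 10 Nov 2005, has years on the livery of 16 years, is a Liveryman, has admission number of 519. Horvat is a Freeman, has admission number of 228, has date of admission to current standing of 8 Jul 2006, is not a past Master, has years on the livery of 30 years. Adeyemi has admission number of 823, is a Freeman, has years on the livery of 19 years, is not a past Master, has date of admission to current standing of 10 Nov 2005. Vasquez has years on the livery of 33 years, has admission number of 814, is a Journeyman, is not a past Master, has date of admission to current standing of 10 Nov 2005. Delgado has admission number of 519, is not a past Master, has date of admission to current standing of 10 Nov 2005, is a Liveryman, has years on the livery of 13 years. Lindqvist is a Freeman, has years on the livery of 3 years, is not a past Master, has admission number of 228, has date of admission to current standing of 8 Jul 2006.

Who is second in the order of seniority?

Amari

By date of admission to current standing (earlier first): Ferreira, Amari, Delgado, Adeyemi, Vasquez and Yilmaz (each 10 Nov 2005); then Horvat and Lindqvist (both 8 Jul 2006); then Ivanova (2 Mar 2012).
Ferreira, Amari, Delgado, Adeyemi, Vasquez and Yilmaz are each not a past Master, so the next rule applies.
Among Ferreira, Amari, Delgado, Adeyemi, Vasquez and Yilmaz, by standing in the guild: Ferreira, Amari and Delgado (Liveryman) before Adeyemi (Freeman) before Vasquez and Yilmaz (Journeyman).
Among Ferreira, Amari and Delgado, by admission number (lower first): Ferreira (92) before Amari and Delgado (519).
Among Amari and Delgado, alphabetically by surname: Amari before Delgado.
Vasquez and Yilmaz both have admission number 814, so the next rule applies.
Among Vasquez and Yilmaz, alphabetically by surname: Vasquez before Yilmaz.
Horvat and Lindqvist are each not a past Master, so the next rule applies.
Horvat and Lindqvist are each Freeman, so the next rule applies.
Horvat and Lindqvist both have admission number 228, so the next rule applies.
Among Horvat and Lindqvist, alphabetically by surname: Horvat before Lindqvist.
Order: Ferreira, Amari, Delgado, Adeyemi, Vasquez, Yilmaz, Horvat, Lindqvist, Ivanova.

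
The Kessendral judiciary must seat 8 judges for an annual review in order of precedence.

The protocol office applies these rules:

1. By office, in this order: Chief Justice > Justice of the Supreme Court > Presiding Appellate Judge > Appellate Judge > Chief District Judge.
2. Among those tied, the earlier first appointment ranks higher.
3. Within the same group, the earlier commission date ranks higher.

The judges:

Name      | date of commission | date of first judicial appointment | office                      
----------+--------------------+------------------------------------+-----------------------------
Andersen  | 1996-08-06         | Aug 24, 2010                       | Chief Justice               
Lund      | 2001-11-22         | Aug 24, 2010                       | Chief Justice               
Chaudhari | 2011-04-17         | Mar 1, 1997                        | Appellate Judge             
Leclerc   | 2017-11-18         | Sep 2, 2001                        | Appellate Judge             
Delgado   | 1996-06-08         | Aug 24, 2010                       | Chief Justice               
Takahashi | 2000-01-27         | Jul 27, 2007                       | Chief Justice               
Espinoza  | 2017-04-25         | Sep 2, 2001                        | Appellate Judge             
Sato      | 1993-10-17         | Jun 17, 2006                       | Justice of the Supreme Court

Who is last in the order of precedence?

By office: Takahashi, Delgado, Andersen and Lund (Chief Justice); then Sato (Justice of the Supreme Court); then Chaudhari, Espinoza and Leclerc (Appellate Judge).
Among Takahashi, Delgado, Andersen and Lund, by date of first judicial appointment (earlier first): Takahashi (Jul 27, 2007) before Delgado, Andersen and Lund (Aug 24, 2010).
Among Delgado, Andersen and Lund, by date of commission (earlier first): Delgado (1996-06-08) before Andersen (1996-08-06) before Lund (2001-11-22).
Among Chaudhari, Espinoza and Leclerc, by date of first judicial appointment (earlier first): Chaudhari (Mar 1, 1997) before Espinoza and Leclerc (Sep 2, 2001).
Among Espinoza and Leclerc, by date of commission (earlier first): Espinoza (2017-04-25) before Leclerc (2017-11-18).
Order: Takahashi, Delgado, Andersen, Lund, Sato, Chaudhari, Espinoza, Leclerc.

Leclerc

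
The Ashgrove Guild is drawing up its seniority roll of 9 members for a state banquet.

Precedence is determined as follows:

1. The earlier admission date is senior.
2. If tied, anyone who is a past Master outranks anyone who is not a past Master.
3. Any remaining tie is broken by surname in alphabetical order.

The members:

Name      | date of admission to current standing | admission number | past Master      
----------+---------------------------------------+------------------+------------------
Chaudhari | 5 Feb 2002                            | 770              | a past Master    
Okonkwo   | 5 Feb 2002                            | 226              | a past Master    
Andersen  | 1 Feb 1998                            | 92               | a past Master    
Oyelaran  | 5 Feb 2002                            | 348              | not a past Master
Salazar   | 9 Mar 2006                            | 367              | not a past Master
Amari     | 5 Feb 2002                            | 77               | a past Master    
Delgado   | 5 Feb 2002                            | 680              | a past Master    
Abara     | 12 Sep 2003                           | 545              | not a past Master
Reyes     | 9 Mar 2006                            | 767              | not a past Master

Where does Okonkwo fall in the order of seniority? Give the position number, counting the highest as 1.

By date of admission to current standing (earlier first): Andersen (1 Feb 1998); then Amari, Chaudhari, Delgado, Okonkwo and Oyelaran (each 5 Feb 2002); then Abara (12 Sep 2003); then Reyes and Salazar (both 9 Mar 2006).
Among Amari, Chaudhari, Delgado, Okonkwo and Oyelaran, a past Master before not a past Master: Amari, Chaudhari, Delgado and Okonkwo (a past Master) before Oyelaran (not a past Master).
Among Amari, Chaudhari, Delgado and Okonkwo, alphabetically by surname: Amari before Chaudhari before Delgado before Okonkwo.
Reyes and Salazar are each not a past Master, so the next rule applies.
Among Reyes and Salazar, alphabetically by surname: Reyes before Salazar.
Order: Andersen, Amari, Chaudhari, Delgado, Okonkwo, Oyelaran, Abara, Reyes, Salazar. So position 5.

5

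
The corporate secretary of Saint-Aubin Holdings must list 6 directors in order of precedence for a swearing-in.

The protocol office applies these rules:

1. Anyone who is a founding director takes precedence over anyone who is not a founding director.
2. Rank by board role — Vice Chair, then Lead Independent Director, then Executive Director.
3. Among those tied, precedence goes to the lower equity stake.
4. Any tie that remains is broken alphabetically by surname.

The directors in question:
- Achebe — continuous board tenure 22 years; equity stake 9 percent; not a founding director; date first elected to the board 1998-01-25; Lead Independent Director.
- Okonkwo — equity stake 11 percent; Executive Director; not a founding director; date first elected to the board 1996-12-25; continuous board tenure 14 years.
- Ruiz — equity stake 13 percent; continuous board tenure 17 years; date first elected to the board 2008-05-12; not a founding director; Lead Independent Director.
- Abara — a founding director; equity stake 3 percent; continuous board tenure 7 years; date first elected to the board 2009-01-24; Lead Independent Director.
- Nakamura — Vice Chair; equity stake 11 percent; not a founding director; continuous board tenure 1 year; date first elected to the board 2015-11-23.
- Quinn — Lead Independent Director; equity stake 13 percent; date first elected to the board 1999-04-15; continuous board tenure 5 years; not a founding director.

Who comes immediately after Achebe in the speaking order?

Quinn

By the first rule: Abara (a founding director); then Nakamura, Achebe, Quinn, Ruiz and Okonkwo (each not a founding director).
Among Nakamura, Achebe, Quinn, Ruiz and Okonkwo, by board role: Nakamura (Vice Chair) before Achebe, Quinn and Ruiz (Lead Independent Director) before Okonkwo (Executive Director).
Among Achebe, Quinn and Ruiz, by equity stake (lower first): Achebe (9 percent) before Quinn and Ruiz (13 percent).
Among Quinn and Ruiz, alphabetically by surname: Quinn before Ruiz.
Order: Abara, Nakamura, Achebe, Quinn, Ruiz, Okonkwo.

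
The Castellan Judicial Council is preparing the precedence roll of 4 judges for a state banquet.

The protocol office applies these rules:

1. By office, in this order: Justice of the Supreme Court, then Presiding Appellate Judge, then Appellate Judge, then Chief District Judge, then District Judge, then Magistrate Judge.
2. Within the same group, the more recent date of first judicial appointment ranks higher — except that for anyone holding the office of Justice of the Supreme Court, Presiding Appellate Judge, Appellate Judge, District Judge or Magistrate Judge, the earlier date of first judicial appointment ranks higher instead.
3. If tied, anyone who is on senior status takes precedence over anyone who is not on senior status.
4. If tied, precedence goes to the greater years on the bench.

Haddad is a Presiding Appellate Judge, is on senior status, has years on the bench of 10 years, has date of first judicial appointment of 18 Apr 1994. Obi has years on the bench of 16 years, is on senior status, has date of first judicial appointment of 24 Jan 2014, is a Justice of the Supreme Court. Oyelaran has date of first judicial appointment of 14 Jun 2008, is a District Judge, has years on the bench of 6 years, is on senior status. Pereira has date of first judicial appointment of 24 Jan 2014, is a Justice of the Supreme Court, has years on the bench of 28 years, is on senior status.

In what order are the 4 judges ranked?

Pereira, Obi, Haddad, Oyelaran

By office: Pereira and Obi (Justice of the Supreme Court); then Haddad (Presiding Appellate Judge); then Oyelaran (District Judge).
Pereira and Obi both have date of first judicial appointment 24 Jan 2014, so the next rule applies.
Pereira and Obi are each on senior status, so the next rule applies.
Among Pereira and Obi, by years on the bench (higher first): Pereira (28 years) before Obi (16 years).
Full order: Pereira, Obi, Haddad, Oyelaran.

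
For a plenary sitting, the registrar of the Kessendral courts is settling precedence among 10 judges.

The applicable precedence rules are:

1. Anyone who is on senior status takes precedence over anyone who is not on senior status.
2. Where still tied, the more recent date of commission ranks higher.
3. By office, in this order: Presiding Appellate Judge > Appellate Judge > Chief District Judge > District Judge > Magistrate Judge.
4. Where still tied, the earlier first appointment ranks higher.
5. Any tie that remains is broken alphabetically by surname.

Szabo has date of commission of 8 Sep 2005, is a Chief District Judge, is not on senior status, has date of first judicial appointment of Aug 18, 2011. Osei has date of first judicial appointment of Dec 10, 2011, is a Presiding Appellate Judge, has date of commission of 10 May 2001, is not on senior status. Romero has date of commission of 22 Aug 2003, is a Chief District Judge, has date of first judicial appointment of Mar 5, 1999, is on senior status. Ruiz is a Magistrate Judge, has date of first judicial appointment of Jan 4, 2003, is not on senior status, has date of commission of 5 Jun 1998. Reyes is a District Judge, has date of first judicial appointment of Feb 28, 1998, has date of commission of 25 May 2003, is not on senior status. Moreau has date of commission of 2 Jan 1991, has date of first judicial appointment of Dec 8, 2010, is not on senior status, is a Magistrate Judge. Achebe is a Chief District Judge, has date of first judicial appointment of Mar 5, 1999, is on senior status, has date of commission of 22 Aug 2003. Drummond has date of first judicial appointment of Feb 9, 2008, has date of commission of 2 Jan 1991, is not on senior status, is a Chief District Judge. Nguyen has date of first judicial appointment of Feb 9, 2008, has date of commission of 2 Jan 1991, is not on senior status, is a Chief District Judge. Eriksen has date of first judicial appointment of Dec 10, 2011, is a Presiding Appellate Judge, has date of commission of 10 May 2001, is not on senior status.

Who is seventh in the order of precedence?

Ruiz

By the first rule: Achebe and Romero (both on senior status); then Szabo, Reyes, Eriksen, Osei, Ruiz, Drummond, Nguyen and Moreau (each not on senior status).
Achebe and Romero both have date of commission 22 Aug 2003, so the next rule applies.
Achebe and Romero are each Chief District Judge, so the next rule applies.
Achebe and Romero both have date of first judicial appointment Mar 5, 1999, so the next rule applies.
Among Achebe and Romero, alphabetically by surname: Achebe before Romero.
Among Szabo, Reyes, Eriksen, Osei, Ruiz, Drummond, Nguyen and Moreau, by date of commission (later first): Szabo (8 Sep 2005) before Reyes (25 May 2003) before Eriksen and Osei (10 May 2001) before Ruiz (5 Jun 1998) before Drummond, Nguyen and Moreau (2 Jan 1991).
Eriksen and Osei are each Presiding Appellate Judge, so the next rule applies.
Eriksen and Osei both have date of first judicial appointment Dec 10, 2011, so the next rule applies.
Among Eriksen and Osei, alphabetically by surname: Eriksen before Osei.
Among Drummond, Nguyen and Moreau, by office: Drummond and Nguyen (Chief District Judge) before Moreau (Magistrate Judge).
Drummond and Nguyen both have date of first judicial appointment Feb 9, 2008, so the next rule applies.
Among Drummond and Nguyen, alphabetically by surname: Drummond before Nguyen.
Order: Achebe, Romero, Szabo, Reyes, Eriksen, Osei, Ruiz, Drummond, Nguyen, Moreau.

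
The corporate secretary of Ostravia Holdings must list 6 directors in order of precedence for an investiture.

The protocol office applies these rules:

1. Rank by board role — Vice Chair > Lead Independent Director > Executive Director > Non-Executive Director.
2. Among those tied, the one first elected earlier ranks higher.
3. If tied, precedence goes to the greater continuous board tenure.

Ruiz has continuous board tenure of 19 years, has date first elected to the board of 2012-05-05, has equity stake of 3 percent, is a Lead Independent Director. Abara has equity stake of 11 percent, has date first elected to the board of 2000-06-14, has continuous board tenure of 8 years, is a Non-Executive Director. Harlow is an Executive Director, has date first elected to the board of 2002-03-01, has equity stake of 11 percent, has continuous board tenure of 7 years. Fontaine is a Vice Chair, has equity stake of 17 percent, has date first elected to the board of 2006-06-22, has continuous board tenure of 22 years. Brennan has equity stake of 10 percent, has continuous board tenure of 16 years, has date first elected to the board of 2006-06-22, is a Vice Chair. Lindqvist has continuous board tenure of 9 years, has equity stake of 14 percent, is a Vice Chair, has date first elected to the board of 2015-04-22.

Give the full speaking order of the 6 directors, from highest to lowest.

Fontaine, Brennan, Lindqvist, Ruiz, Harlow, Abara

By board role: Fontaine, Brennan and Lindqvist (Vice Chair); then Ruiz (Lead Independent Director); then Harlow (Executive Director); then Abara (Non-Executive Director).
Among Fontaine, Brennan and Lindqvist, by date first elected to the board (earlier first): Fontaine and Brennan (2006-06-22) before Lindqvist (2015-04-22).
Among Fontaine and Brennan, by continuous board tenure (higher first): Fontaine (22 years) before Brennan (16 years).
Full order: Fontaine, Brennan, Lindqvist, Ruiz, Harlow, Abara.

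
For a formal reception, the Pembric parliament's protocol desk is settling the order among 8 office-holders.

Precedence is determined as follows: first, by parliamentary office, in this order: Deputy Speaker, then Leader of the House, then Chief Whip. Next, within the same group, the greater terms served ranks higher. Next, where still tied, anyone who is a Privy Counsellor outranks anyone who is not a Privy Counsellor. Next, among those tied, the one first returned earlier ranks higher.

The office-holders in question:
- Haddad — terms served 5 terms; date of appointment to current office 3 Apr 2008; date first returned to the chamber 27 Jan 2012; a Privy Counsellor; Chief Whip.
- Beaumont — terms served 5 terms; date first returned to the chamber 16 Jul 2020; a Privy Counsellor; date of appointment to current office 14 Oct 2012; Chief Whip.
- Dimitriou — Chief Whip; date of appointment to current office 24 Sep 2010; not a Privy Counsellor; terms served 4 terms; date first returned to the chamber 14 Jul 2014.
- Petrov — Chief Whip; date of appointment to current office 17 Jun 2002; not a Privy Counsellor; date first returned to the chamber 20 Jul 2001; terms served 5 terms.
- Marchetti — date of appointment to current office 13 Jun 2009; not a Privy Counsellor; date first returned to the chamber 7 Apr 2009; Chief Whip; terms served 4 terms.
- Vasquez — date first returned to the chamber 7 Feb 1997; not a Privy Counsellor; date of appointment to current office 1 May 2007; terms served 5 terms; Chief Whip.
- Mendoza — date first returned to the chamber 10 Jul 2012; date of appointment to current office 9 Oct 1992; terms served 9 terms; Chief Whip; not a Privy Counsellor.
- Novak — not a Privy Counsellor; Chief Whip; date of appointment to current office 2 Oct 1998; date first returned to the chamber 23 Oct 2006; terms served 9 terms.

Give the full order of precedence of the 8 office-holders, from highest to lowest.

Novak, Mendoza, Haddad, Beaumont, Vasquez, Petrov, Marchetti, Dimitriou

By parliamentary office: Novak, Mendoza, Haddad, Beaumont, Vasquez, Petrov, Marchetti and Dimitriou (Chief Whip).
Among Novak, Mendoza, Haddad, Beaumont, Vasquez, Petrov, Marchetti and Dimitriou, by terms served (higher first): Novak and Mendoza (9 terms) before Haddad, Beaumont, Vasquez and Petrov (5 terms) before Marchetti and Dimitriou (4 terms).
Novak and Mendoza are each not a Privy Counsellor, so the next rule applies.
Among Novak and Mendoza, by date first returned to the chamber (earlier first): Novak (23 Oct 2006) before Mendoza (10 Jul 2012).
Among Haddad, Beaumont, Vasquez and Petrov, a Privy Counsellor before not a Privy Counsellor: Haddad and Beaumont (a Privy Counsellor) before Vasquez and Petrov (not a Privy Counsellor).
Among Haddad and Beaumont, by date first returned to the chamber (earlier first): Haddad (27 Jan 2012) before Beaumont (16 Jul 2020).
Among Vasquez and Petrov, by date first returned to the chamber (earlier first): Vasquez (7 Feb 1997) before Petrov (20 Jul 2001).
Marchetti and Dimitriou are each not a Privy Counsellor, so the next rule applies.
Among Marchetti and Dimitriou, by date first returned to the chamber (earlier first): Marchetti (7 Apr 2009) before Dimitriou (14 Jul 2014).
Full order: Novak, Mendoza, Haddad, Beaumont, Vasquez, Petrov, Marchetti, Dimitriou.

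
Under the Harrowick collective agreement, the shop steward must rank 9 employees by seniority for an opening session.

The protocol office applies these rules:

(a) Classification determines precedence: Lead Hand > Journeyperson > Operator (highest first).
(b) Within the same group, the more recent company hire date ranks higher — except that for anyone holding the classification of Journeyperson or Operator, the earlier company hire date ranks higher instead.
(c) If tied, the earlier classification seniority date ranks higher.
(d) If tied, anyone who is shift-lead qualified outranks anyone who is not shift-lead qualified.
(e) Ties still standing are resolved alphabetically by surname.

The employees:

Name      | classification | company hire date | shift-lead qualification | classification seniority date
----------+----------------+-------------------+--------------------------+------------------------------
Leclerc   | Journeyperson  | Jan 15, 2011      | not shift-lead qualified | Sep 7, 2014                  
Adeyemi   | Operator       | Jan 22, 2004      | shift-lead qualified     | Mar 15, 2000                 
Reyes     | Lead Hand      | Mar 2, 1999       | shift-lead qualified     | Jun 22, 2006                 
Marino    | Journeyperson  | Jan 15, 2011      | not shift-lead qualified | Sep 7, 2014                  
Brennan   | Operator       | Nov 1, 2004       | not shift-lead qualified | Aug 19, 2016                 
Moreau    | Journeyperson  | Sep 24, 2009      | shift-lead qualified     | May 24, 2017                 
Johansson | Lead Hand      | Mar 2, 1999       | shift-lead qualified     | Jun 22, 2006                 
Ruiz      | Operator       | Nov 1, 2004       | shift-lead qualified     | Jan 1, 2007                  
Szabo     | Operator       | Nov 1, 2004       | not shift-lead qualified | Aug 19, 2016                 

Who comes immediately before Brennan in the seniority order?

Ruiz

By classification: Johansson and Reyes (Lead Hand); then Moreau, Leclerc and Marino (Journeyperson); then Adeyemi, Ruiz, Brennan and Szabo (Operator).
Johansson and Reyes both have company hire date Mar 2, 1999, so the next rule applies.
Johansson and Reyes both have classification seniority date Jun 22, 2006, so the next rule applies.
Johansson and Reyes are each shift-lead qualified, so the next rule applies.
Among Johansson and Reyes, alphabetically by surname: Johansson before Reyes.
Among Moreau, Leclerc and Marino, by company hire date (earlier first) (reversed rule for this group): Moreau (Sep 24, 2009) before Leclerc and Marino (Jan 15, 2011).
Leclerc and Marino both have classification seniority date Sep 7, 2014, so the next rule applies.
Leclerc and Marino are each not shift-lead qualified, so the next rule applies.
Among Leclerc and Marino, alphabetically by surname: Leclerc before Marino.
Among Adeyemi, Ruiz, Brennan and Szabo, by company hire date (earlier first) (reversed rule for this group): Adeyemi (Jan 22, 2004) before Ruiz, Brennan and Szabo (Nov 1, 2004).
Among Ruiz, Brennan and Szabo, by classification seniority date (earlier first): Ruiz (Jan 1, 2007) before Brennan and Szabo (Aug 19, 2016).
Brennan and Szabo are each not shift-lead qualified, so the next rule applies.
Among Brennan and Szabo, alphabetically by surname: Brennan before Szabo.
Order: Johansson, Reyes, Moreau, Leclerc, Marino, Adeyemi, Ruiz, Brennan, Szabo.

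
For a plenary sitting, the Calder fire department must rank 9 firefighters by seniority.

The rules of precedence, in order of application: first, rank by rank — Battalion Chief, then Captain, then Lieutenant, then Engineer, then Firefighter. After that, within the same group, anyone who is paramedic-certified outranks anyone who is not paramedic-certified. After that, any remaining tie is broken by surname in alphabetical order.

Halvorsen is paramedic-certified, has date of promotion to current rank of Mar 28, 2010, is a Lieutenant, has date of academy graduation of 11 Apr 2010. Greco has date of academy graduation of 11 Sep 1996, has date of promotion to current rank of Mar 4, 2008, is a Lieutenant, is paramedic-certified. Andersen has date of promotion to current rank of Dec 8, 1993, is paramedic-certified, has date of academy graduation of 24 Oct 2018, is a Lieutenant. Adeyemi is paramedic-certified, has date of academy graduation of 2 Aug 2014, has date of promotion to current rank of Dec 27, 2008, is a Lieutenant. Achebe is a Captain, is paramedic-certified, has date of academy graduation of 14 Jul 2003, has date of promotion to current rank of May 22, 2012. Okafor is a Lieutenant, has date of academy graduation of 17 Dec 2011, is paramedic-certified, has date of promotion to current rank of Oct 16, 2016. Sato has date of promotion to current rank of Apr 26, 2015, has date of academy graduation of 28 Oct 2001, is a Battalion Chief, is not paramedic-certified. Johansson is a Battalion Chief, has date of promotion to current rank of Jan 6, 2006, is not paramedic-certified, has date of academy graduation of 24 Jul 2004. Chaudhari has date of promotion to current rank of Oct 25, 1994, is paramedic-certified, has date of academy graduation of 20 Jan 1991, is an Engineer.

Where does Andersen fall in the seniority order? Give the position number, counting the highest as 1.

5

By rank: Johansson and Sato (Battalion Chief); then Achebe (Captain); then Adeyemi, Andersen, Greco, Halvorsen and Okafor (Lieutenant); then Chaudhari (Engineer).
Johansson and Sato are each not paramedic-certified, so the next rule applies.
Among Johansson and Sato, alphabetically by surname: Johansson before Sato.
Adeyemi, Andersen, Greco, Halvorsen and Okafor are each paramedic-certified, so the next rule applies.
Among Adeyemi, Andersen, Greco, Halvorsen and Okafor, alphabetically by surname: Adeyemi before Andersen before Greco before Halvorsen before Okafor.
Order: Johansson, Sato, Achebe, Adeyemi, Andersen, Greco, Halvorsen, Okafor, Chaudhari. So position 5.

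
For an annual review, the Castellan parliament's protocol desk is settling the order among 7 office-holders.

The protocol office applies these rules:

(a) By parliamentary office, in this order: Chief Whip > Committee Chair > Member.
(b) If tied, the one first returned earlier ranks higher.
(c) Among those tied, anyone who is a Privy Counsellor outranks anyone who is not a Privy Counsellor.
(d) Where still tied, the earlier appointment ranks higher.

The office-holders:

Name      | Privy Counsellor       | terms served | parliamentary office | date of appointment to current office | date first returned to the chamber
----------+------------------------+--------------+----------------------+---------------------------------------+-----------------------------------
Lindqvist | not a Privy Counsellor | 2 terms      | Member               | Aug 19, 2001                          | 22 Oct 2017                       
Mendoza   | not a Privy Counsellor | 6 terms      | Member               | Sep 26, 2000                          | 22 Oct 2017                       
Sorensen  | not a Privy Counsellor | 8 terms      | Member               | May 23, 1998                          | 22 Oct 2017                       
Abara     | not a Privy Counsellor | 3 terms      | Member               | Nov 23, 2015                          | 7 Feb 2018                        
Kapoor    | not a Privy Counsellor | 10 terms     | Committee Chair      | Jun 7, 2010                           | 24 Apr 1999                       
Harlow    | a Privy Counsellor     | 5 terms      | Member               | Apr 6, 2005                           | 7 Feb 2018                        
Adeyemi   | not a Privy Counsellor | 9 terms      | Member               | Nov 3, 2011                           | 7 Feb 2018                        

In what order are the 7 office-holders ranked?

Kapoor, Sorensen, Mendoza, Lindqvist, Harlow, Adeyemi, Abara

By parliamentary office: Kapoor (Committee Chair); then Sorensen, Mendoza, Lindqvist, Harlow, Adeyemi and Abara (Member).
Among Sorensen, Mendoza, Lindqvist, Harlow, Adeyemi and Abara, by date first returned to the chamber (earlier first): Sorensen, Mendoza and Lindqvist (22 Oct 2017) before Harlow, Adeyemi and Abara (7 Feb 2018).
Sorensen, Mendoza and Lindqvist are each not a Privy Counsellor, so the next rule applies.
Among Sorensen, Mendoza and Lindqvist, by date of appointment to current office (earlier first): Sorensen (May 23, 1998) before Mendoza (Sep 26, 2000) before Lindqvist (Aug 19, 2001).
Among Harlow, Adeyemi and Abara, a Privy Counsellor before not a Privy Counsellor: Harlow (a Privy Counsellor) before Adeyemi and Abara (not a Privy Counsellor).
Among Adeyemi and Abara, by date of appointment to current office (earlier first): Adeyemi (Nov 3, 2011) before Abara (Nov 23, 2015).
Full order: Kapoor, Sorensen, Mendoza, Lindqvist, Harlow, Adeyemi, Abara.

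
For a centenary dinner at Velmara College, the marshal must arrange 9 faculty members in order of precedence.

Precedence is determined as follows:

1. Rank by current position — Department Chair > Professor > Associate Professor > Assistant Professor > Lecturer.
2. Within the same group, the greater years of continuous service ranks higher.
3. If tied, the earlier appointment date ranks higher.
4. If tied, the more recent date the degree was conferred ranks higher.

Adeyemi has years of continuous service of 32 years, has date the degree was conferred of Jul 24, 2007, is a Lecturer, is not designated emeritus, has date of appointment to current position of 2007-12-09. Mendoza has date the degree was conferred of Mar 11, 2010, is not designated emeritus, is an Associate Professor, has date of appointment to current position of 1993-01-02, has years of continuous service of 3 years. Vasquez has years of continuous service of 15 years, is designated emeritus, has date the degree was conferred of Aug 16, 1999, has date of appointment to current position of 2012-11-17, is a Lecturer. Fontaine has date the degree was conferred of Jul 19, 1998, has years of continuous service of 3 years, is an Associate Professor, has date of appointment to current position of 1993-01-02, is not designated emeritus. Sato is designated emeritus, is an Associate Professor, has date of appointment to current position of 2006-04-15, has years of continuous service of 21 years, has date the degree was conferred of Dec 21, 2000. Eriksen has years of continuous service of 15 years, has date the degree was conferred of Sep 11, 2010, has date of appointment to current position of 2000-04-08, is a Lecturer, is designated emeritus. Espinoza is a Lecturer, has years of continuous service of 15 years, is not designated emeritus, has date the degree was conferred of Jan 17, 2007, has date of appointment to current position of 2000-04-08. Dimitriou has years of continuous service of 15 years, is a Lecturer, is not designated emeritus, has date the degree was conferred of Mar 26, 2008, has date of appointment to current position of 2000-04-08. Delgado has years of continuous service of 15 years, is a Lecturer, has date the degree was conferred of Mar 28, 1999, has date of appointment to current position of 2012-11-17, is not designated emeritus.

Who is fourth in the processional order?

Adeyemi

By current position: Sato, Mendoza and Fontaine (Associate Professor); then Adeyemi, Eriksen, Dimitriou, Espinoza, Vasquez and Delgado (Lecturer).
Among Sato, Mendoza and Fontaine, by years of continuous service (higher first): Sato (21 years) before Mendoza and Fontaine (3 years).
Mendoza and Fontaine both have date of appointment to current position 1993-01-02, so the next rule applies.
Among Mendoza and Fontaine, by date the degree was conferred (later first): Mendoza (Mar 11, 2010) before Fontaine (Jul 19, 1998).
Among Adeyemi, Eriksen, Dimitriou, Espinoza, Vasquez and Delgado, by years of continuous service (higher first): Adeyemi (32 years) before Eriksen, Dimitriou, Espinoza, Vasquez and Delgado (15 years).
Among Eriksen, Dimitriou, Espinoza, Vasquez and Delgado, by date of appointment to current position (earlier first): Eriksen, Dimitriou and Espinoza (2000-04-08) before Vasquez and Delgado (2012-11-17).
Among Eriksen, Dimitriou and Espinoza, by date the degree was conferred (later first): Eriksen (Sep 11, 2010) before Dimitriou (Mar 26, 2008) before Espinoza (Jan 17, 2007).
Among Vasquez and Delgado, by date the degree was conferred (later first): Vasquez (Aug 16, 1999) before Delgado (Mar 28, 1999).
Order: Sato, Mendoza, Fontaine, Adeyemi, Eriksen, Dimitriou, Espinoza, Vasquez, Delgado.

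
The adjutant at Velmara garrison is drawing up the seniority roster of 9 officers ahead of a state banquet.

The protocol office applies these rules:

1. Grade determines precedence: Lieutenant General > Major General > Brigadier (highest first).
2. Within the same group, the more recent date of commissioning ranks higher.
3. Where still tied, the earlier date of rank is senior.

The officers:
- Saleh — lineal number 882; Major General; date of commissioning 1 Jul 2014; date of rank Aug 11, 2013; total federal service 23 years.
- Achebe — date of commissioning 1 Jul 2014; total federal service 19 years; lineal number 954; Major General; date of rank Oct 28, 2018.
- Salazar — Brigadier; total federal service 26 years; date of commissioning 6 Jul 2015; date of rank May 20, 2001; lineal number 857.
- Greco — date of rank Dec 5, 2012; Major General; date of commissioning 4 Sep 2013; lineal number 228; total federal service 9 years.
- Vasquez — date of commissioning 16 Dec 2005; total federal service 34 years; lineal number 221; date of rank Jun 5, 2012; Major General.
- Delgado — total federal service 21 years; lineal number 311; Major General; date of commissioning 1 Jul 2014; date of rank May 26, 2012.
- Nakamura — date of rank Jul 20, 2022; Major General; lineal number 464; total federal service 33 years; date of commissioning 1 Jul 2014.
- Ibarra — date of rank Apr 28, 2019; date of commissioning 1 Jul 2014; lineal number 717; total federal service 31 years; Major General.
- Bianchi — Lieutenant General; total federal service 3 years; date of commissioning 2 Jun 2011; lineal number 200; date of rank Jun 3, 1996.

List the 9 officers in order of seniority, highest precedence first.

Bianchi, Delgado, Saleh, Achebe, Ibarra, Nakamura, Greco, Vasquez, Salazar

By grade: Bianchi (Lieutenant General); then Delgado, Saleh, Achebe, Ibarra, Nakamura, Greco and Vasquez (Major General); then Salazar (Brigadier).
Among Delgado, Saleh, Achebe, Ibarra, Nakamura, Greco and Vasquez, by date of commissioning (later first): Delgado, Saleh, Achebe, Ibarra and Nakamura (1 Jul 2014) before Greco (4 Sep 2013) before Vasquez (16 Dec 2005).
Among Delgado, Saleh, Achebe, Ibarra and Nakamura, by date of rank (earlier first): Delgado (May 26, 2012) before Saleh (Aug 11, 2013) before Achebe (Oct 28, 2018) before Ibarra (Apr 28, 2019) before Nakamura (Jul 20, 2022).
Full order: Bianchi, Delgado, Saleh, Achebe, Ibarra, Nakamura, Greco, Vasquez, Salazar.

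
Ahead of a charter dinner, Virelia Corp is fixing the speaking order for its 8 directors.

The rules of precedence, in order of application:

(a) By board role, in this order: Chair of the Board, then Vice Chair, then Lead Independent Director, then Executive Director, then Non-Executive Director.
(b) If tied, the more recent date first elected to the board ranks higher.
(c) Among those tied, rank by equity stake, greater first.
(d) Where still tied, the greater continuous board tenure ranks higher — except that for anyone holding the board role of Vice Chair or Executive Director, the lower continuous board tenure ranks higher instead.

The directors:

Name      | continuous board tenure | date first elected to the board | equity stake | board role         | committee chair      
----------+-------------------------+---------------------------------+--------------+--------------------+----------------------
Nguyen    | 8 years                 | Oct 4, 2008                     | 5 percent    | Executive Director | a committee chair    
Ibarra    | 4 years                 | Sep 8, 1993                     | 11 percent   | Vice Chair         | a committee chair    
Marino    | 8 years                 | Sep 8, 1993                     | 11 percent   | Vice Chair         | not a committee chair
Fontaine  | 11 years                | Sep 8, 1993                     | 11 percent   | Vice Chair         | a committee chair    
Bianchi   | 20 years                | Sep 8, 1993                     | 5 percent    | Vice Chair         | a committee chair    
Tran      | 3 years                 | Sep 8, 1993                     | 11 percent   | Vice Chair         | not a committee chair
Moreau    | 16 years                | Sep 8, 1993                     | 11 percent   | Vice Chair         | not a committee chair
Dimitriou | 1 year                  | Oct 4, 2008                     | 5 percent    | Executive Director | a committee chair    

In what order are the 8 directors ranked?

By board role: Tran, Ibarra, Marino, Fontaine, Moreau and Bianchi (Vice Chair); then Dimitriou and Nguyen (Executive Director).
Tran, Ibarra, Marino, Fontaine, Moreau and Bianchi all have date first elected to the board Sep 8, 1993, so the next rule applies.
Among Tran, Ibarra, Marino, Fontaine, Moreau and Bianchi, by equity stake (higher first): Tran, Ibarra, Marino, Fontaine and Moreau (11 percent) before Bianchi (5 percent).
Among Tran, Ibarra, Marino, Fontaine and Moreau, by continuous board tenure (lower first) (reversed rule for this group): Tran (3 years) before Ibarra (4 years) before Marino (8 years) before Fontaine (11 years) before Moreau (16 years).
Dimitriou and Nguyen both have date first elected to the board Oct 4, 2008, so the next rule applies.
Dimitriou and Nguyen both have equity stake 5 percent, so the next rule applies.
Among Dimitriou and Nguyen, by continuous board tenure (lower first) (reversed rule for this group): Dimitriou (1 year) before Nguyen (8 years).
Full order: Tran, Ibarra, Marino, Fontaine, Moreau, Bianchi, Dimitriou, Nguyen.

Tran, Ibarra, Marino, Fontaine, Moreau, Bianchi, Dimitriou, Nguyen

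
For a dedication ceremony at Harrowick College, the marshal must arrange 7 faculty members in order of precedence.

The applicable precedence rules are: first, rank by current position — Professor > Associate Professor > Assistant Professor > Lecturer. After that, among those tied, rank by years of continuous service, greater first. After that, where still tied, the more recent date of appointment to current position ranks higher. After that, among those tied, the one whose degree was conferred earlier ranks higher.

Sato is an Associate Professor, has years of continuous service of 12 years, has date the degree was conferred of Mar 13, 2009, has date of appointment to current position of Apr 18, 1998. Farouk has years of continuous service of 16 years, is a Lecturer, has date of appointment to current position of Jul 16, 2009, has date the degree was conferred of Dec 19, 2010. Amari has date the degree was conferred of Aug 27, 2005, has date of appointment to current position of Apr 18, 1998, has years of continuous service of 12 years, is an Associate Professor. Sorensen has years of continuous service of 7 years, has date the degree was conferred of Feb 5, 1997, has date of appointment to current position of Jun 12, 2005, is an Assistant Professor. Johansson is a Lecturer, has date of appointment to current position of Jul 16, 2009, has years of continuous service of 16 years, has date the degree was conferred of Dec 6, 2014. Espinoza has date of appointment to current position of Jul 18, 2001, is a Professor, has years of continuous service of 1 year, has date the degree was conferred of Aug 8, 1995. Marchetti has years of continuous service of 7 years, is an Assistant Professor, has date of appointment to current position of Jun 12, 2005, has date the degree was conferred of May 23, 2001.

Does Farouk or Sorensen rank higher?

Sorensen

By current position: Espinoza (Professor); then Amari and Sato (Associate Professor); then Sorensen and Marchetti (Assistant Professor); then Farouk and Johansson (Lecturer).
Amari and Sato both have years of continuous service 12 years, so the next rule applies.
Amari and Sato both have date of appointment to current position Apr 18, 1998, so the next rule applies.
Among Amari and Sato, by date the degree was conferred (earlier first): Amari (Aug 27, 2005) before Sato (Mar 13, 2009).
Sorensen and Marchetti both have years of continuous service 7 years, so the next rule applies.
Sorensen and Marchetti both have date of appointment to current position Jun 12, 2005, so the next rule applies.
Among Sorensen and Marchetti, by date the degree was conferred (earlier first): Sorensen (Feb 5, 1997) before Marchetti (May 23, 2001).
Farouk and Johansson both have years of continuous service 16 years, so the next rule applies.
Farouk and Johansson both have date of appointment to current position Jul 16, 2009, so the next rule applies.
Among Farouk and Johansson, by date the degree was conferred (earlier first): Farouk (Dec 19, 2010) before Johansson (Dec 6, 2014).
So Sorensen takes precedence.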